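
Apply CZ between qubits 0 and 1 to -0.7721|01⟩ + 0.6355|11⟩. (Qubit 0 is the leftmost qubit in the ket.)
-0.7721|01⟩ - 0.6355|11⟩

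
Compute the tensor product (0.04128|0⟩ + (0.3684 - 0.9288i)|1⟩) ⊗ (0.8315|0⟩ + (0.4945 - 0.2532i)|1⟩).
0.03432|00⟩ + (0.02041 - 0.01045i)|01⟩ + (0.3063 - 0.7723i)|10⟩ + (-0.053 - 0.5526i)|11⟩

amp(|b₁b₂…⟩) = product of the factor amplitudes for bits b₁, b₂, …; only kets whose every factor amplitude is nonzero survive.
|00⟩: (0.04128)(0.8315) = 0.03432
|01⟩: (0.04128)(0.4945 - 0.2532i) = (0.02041 - 0.01045i)
|10⟩: (0.3684 - 0.9288i)(0.8315) = (0.3063 - 0.7723i)
|11⟩: (0.3684 - 0.9288i)(0.4945 - 0.2532i) = (-0.053 - 0.5526i)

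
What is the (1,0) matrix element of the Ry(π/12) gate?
0.1305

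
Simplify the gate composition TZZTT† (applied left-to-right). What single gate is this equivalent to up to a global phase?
T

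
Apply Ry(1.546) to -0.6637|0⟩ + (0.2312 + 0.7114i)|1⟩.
(-0.6365 - 0.4968i)|0⟩ + (-0.298 + 0.5092i)|1⟩

Ry(1.546) = [[cos(θ/2), −sin(θ/2)], [sin(θ/2), cos(θ/2)]]; θ = 1.546, cos(θ/2) ≈ 0.715819, sin(θ/2) ≈ 0.698286.
With a = amp(|0⟩) = -0.6637 and b = amp(|1⟩) = (0.2312 + 0.7114i):
new amp(|0⟩) = (0.715819)·a + (-0.698286)·b = (-0.6365 - 0.4968i)
new amp(|1⟩) = (0.698286)·a + (0.715819)·b = (-0.298 + 0.5092i)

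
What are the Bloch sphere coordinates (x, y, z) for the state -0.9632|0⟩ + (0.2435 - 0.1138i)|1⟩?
(-0.4691, 0.2192, 0.8555)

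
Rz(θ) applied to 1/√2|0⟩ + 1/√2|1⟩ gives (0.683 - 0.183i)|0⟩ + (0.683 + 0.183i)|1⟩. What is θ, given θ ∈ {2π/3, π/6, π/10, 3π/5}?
π/6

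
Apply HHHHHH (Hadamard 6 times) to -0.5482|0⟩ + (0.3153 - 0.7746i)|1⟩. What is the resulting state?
-0.5482|0⟩ + (0.3153 - 0.7746i)|1⟩

H² = I, so an even number of Hadamards cancels: H^6 = I and the state is unchanged.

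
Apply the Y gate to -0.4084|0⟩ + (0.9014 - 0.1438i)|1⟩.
(-0.1438 - 0.9014i)|0⟩ - 0.4084i|1⟩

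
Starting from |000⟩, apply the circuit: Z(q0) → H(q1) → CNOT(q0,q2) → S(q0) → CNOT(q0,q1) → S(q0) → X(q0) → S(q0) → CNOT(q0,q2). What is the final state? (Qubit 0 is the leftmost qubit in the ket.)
(1/√2)i|101⟩ + (1/√2)i|111⟩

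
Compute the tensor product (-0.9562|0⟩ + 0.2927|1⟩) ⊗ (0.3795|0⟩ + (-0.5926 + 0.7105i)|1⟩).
-0.3629|00⟩ + (0.5666 - 0.6794i)|01⟩ + 0.1111|10⟩ + (-0.1735 + 0.208i)|11⟩

amp(|b₁b₂…⟩) = product of the factor amplitudes for bits b₁, b₂, …; only kets whose every factor amplitude is nonzero survive.
|00⟩: (-0.9562)(0.3795) = -0.3629
|01⟩: (-0.9562)(-0.5926 + 0.7105i) = (0.5666 - 0.6794i)
|10⟩: (0.2927)(0.3795) = 0.1111
|11⟩: (0.2927)(-0.5926 + 0.7105i) = (-0.1735 + 0.208i)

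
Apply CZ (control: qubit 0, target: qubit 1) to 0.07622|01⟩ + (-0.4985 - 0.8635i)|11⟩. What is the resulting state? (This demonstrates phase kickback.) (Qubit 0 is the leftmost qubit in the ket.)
0.07622|01⟩ + (0.4985 + 0.8635i)|11⟩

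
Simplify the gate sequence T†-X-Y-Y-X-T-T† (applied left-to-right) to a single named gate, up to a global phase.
T†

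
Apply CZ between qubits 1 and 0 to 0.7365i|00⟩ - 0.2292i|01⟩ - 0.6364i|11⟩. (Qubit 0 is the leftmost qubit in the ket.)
0.7365i|00⟩ - 0.2292i|01⟩ + 0.6364i|11⟩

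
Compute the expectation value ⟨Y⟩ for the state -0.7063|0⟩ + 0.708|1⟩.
0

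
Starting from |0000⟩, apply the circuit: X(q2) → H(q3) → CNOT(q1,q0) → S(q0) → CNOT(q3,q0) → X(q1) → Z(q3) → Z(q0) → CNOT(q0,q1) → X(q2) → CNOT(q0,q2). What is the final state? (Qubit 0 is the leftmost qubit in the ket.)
1/√2|0100⟩ + 1/√2|1011⟩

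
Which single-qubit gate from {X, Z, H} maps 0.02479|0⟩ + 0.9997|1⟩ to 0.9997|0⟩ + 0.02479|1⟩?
X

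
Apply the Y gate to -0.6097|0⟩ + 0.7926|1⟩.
-0.7926i|0⟩ - 0.6097i|1⟩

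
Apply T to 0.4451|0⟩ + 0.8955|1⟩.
0.4451|0⟩ + (0.6332 + 0.6332i)|1⟩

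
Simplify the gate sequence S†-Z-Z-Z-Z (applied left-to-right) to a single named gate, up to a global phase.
S†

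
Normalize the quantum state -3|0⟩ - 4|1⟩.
-0.6|0⟩ - 0.8|1⟩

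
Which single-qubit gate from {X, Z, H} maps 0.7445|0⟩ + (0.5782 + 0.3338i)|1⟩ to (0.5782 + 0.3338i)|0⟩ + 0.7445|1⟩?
X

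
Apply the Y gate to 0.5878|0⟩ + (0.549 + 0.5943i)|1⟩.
(0.5943 - 0.549i)|0⟩ + 0.5878i|1⟩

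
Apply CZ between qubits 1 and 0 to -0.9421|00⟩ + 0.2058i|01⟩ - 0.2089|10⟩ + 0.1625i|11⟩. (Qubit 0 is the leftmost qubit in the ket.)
-0.9421|00⟩ + 0.2058i|01⟩ - 0.2089|10⟩ - 0.1625i|11⟩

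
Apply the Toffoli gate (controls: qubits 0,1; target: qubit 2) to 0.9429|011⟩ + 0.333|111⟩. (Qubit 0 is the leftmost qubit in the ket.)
0.9429|011⟩ + 0.333|110⟩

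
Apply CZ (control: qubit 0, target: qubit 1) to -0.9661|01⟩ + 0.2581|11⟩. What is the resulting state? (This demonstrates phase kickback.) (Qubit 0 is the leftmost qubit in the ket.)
-0.9661|01⟩ - 0.2581|11⟩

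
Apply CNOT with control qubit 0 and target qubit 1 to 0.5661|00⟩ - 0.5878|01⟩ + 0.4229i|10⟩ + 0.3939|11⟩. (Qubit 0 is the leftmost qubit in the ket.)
0.5661|00⟩ - 0.5878|01⟩ + 0.3939|10⟩ + 0.4229i|11⟩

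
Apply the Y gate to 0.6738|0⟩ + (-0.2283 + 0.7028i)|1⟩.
(0.7028 + 0.2283i)|0⟩ + 0.6738i|1⟩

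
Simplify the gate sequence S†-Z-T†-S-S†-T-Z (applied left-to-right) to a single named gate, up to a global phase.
S†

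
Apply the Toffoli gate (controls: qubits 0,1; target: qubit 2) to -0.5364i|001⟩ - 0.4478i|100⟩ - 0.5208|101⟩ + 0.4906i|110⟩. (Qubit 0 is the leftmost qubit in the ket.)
-0.5364i|001⟩ - 0.4478i|100⟩ - 0.5208|101⟩ + 0.4906i|111⟩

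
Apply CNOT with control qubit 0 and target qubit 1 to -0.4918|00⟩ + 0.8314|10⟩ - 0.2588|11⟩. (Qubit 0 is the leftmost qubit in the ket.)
-0.4918|00⟩ - 0.2588|10⟩ + 0.8314|11⟩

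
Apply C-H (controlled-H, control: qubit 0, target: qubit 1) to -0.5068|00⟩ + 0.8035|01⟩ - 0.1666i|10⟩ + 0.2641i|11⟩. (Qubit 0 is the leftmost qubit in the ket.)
-0.5068|00⟩ + 0.8035|01⟩ + 0.06894i|10⟩ - 0.3046i|11⟩

C-H leaves the control-|0⟩ kets |00⟩, |01⟩ unchanged and applies H to qubit 1 on the control-|1⟩ pair (|10⟩, |11⟩).
H = [[1/√2, 1/√2], [1/√2, -1/√2]].
With a = amp(|10⟩) = -0.1666i and b = amp(|11⟩) = 0.2641i:
new amp(|10⟩) = (1/√2)·a + (1/√2)·b = 0.06894i
new amp(|11⟩) = (1/√2)·a + (-1/√2)·b = -0.3046i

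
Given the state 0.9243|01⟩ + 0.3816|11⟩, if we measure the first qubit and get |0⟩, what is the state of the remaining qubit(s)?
|1⟩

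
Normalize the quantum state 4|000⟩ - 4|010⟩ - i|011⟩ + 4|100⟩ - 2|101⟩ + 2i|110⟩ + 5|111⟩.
0.4417|000⟩ - 0.4417|010⟩ - 0.1104i|011⟩ + 0.4417|100⟩ - 0.2209|101⟩ + 0.2209i|110⟩ + 0.5522|111⟩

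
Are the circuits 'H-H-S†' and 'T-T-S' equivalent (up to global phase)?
No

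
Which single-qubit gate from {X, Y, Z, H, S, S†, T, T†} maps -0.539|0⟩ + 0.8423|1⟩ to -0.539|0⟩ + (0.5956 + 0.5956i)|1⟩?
T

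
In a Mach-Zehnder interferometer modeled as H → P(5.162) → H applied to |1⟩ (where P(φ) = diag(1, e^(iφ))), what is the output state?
(0.2827 + 0.4503i)|0⟩ + (0.7173 - 0.4503i)|1⟩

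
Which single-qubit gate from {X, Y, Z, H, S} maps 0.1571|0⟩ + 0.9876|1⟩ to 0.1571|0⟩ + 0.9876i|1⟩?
S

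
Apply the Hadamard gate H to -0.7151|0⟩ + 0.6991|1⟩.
-0.01131|0⟩ - |1⟩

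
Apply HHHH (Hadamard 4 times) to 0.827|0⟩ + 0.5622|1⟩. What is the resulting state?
0.827|0⟩ + 0.5622|1⟩

H² = I, so an even number of Hadamards cancels: H^4 = I and the state is unchanged.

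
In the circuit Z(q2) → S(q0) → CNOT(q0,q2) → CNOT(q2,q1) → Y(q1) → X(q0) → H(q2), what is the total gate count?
7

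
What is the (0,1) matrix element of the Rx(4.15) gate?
-0.8756i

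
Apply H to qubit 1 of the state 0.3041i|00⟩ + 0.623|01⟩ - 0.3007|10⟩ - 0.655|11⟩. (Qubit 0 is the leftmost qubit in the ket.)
(0.4405 + 0.215i)|00⟩ + (-0.4405 + 0.215i)|01⟩ - 0.6758|10⟩ + 0.2505|11⟩

H on qubit 1 mixes each pair of kets that differ only in qubit 1: amplitudes (a, b) of (|…0…⟩, |…1…⟩) become ((a + b)/√2, (a − b)/√2). Kets absent from the input have amplitude 0.
(|00⟩, |01⟩): (a, b) = (0.3041i, 0.623) → ((0.4405 + 0.215i), (-0.4405 + 0.215i))
(|10⟩, |11⟩): (a, b) = (-0.3007, -0.655) → (-0.6758, 0.2505)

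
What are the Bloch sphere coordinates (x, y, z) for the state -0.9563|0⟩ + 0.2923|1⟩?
(-0.5591, 0, 0.8291)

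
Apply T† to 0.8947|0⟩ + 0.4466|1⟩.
0.8947|0⟩ + (0.3158 - 0.3158i)|1⟩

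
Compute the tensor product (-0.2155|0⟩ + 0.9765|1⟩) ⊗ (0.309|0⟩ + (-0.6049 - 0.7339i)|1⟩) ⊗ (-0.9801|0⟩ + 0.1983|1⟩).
0.06526|000⟩ - 0.0132|001⟩ + (-0.1278 - 0.155i)|010⟩ + (0.02585 + 0.03136i)|011⟩ - 0.2957|100⟩ + 0.05983|101⟩ + (0.5789 + 0.7024i)|110⟩ + (-0.1171 - 0.1421i)|111⟩

amp(|b₁b₂…⟩) = product of the factor amplitudes for bits b₁, b₂, …; only kets whose every factor amplitude is nonzero survive.
|000⟩: (-0.2155)(0.309)(-0.9801) = 0.06526
|001⟩: (-0.2155)(0.309)(0.1983) = -0.0132
|010⟩: (-0.2155)(-0.6049 - 0.7339i)(-0.9801) = (-0.1278 - 0.155i)
|011⟩: (-0.2155)(-0.6049 - 0.7339i)(0.1983) = (0.02585 + 0.03136i)
|100⟩: (0.9765)(0.309)(-0.9801) = -0.2957
|101⟩: (0.9765)(0.309)(0.1983) = 0.05983
|110⟩: (0.9765)(-0.6049 - 0.7339i)(-0.9801) = (0.5789 + 0.7024i)
|111⟩: (0.9765)(-0.6049 - 0.7339i)(0.1983) = (-0.1171 - 0.1421i)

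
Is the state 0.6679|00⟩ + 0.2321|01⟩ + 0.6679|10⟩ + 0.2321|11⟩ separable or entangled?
Separable

Writing the state as a|00⟩ + b|01⟩ + c|10⟩ + d|11⟩, it is a product state iff ad − bc = 0.
Here (a, b, c, d) = (0.6679, 0.2321, 0.6679, 0.2321): ad − bc = (0.6679)(0.2321) − (0.2321)(0.6679) = 0, so the state is separable.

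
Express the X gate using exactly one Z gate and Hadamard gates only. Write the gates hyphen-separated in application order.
H-Z-H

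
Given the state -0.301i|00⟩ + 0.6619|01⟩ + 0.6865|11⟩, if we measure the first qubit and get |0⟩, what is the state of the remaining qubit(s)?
-0.414i|0⟩ + 0.9103|1⟩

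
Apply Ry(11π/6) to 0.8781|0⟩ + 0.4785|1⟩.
-0.972|0⟩ - 0.2349|1⟩

Ry(11π/6) = [[cos(θ/2), −sin(θ/2)], [sin(θ/2), cos(θ/2)]]; θ = 11π/6, cos(θ/2) ≈ -0.965926, sin(θ/2) ≈ 0.258819.
With a = amp(|0⟩) = 0.8781 and b = amp(|1⟩) = 0.4785:
new amp(|0⟩) = (-0.965926)·a + (-0.258819)·b = -0.972
new amp(|1⟩) = (0.258819)·a + (-0.965926)·b = -0.2349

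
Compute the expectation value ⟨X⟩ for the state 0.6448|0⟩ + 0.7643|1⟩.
0.9856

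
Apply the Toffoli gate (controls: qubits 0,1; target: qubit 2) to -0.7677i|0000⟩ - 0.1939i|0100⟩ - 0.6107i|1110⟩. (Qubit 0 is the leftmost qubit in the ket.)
-0.7677i|0000⟩ - 0.1939i|0100⟩ - 0.6107i|1100⟩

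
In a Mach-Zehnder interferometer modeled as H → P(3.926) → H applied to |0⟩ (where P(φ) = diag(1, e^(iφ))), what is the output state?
(0.1461 - 0.3532i)|0⟩ + (0.8539 + 0.3532i)|1⟩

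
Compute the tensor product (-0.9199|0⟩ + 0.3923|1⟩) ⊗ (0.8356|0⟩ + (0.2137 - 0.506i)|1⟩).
-0.7687|00⟩ + (-0.1966 + 0.4655i)|01⟩ + 0.3278|10⟩ + (0.08383 - 0.1985i)|11⟩

amp(|b₁b₂…⟩) = product of the factor amplitudes for bits b₁, b₂, …; only kets whose every factor amplitude is nonzero survive.
|00⟩: (-0.9199)(0.8356) = -0.7687
|01⟩: (-0.9199)(0.2137 - 0.506i) = (-0.1966 + 0.4655i)
|10⟩: (0.3923)(0.8356) = 0.3278
|11⟩: (0.3923)(0.2137 - 0.506i) = (0.08383 - 0.1985i)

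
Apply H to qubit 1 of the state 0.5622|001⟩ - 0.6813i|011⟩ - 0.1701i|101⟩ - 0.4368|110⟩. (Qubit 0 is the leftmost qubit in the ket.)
(0.3975 - 0.4818i)|001⟩ + (0.3975 + 0.4818i)|011⟩ - 0.3089|100⟩ - 0.1203i|101⟩ + 0.3089|110⟩ - 0.1203i|111⟩

H on qubit 1 mixes each pair of kets that differ only in qubit 1: amplitudes (a, b) of (|…0…⟩, |…1…⟩) become ((a + b)/√2, (a − b)/√2). Kets absent from the input have amplitude 0.
(|001⟩, |011⟩): (a, b) = (0.5622, -0.6813i) → ((0.3975 - 0.4818i), (0.3975 + 0.4818i))
(|100⟩, |110⟩): (a, b) = (0, -0.4368) → (-0.3089, 0.3089)
(|101⟩, |111⟩): (a, b) = (-0.1701i, 0) → (-0.1203i, -0.1203i)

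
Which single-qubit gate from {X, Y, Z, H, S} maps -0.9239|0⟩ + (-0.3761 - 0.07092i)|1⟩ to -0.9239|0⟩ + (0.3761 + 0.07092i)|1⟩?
Z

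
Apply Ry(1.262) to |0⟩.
0.8074|0⟩ + 0.59|1⟩

Ry(1.262) = [[cos(θ/2), −sin(θ/2)], [sin(θ/2), cos(θ/2)]]; θ = 1.262, cos(θ/2) ≈ 0.807438, sin(θ/2) ≈ 0.589952.
With a = amp(|0⟩) = 1 and b = amp(|1⟩) = 0:
new amp(|0⟩) = (0.807438)·a + (-0.589952)·b = 0.8074
new amp(|1⟩) = (0.589952)·a + (0.807438)·b = 0.59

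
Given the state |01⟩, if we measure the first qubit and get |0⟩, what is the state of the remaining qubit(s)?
|1⟩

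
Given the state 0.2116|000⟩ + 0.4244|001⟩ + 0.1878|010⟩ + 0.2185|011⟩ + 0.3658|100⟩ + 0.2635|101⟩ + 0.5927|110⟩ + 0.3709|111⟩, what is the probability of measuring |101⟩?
0.06943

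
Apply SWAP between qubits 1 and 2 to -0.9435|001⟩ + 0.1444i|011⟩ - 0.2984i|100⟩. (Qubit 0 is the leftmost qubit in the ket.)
-0.9435|010⟩ + 0.1444i|011⟩ - 0.2984i|100⟩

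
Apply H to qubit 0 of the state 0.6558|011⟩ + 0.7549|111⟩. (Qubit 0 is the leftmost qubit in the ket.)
0.9975|011⟩ - 0.07007|111⟩

H on qubit 0 mixes each pair of kets that differ only in qubit 0: amplitudes (a, b) of (|…0…⟩, |…1…⟩) become ((a + b)/√2, (a − b)/√2). Kets absent from the input have amplitude 0.
(|011⟩, |111⟩): (a, b) = (0.6558, 0.7549) → (0.9975, -0.07007)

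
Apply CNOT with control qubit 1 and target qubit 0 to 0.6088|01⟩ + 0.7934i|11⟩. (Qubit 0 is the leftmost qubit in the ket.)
0.7934i|01⟩ + 0.6088|11⟩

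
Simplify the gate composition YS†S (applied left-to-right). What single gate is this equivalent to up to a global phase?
Y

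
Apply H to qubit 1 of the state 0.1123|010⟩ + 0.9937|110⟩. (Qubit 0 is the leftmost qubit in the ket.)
0.07941|000⟩ - 0.07941|010⟩ + 0.7027|100⟩ - 0.7027|110⟩

H on qubit 1 mixes each pair of kets that differ only in qubit 1: amplitudes (a, b) of (|…0…⟩, |…1…⟩) become ((a + b)/√2, (a − b)/√2). Kets absent from the input have amplitude 0.
(|000⟩, |010⟩): (a, b) = (0, 0.1123) → (0.07941, -0.07941)
(|100⟩, |110⟩): (a, b) = (0, 0.9937) → (0.7027, -0.7027)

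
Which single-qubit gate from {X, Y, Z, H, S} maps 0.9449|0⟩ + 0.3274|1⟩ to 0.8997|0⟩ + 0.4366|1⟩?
H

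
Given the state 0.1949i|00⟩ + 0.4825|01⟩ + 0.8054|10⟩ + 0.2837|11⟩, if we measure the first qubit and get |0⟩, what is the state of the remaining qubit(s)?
0.3745i|0⟩ + 0.9272|1⟩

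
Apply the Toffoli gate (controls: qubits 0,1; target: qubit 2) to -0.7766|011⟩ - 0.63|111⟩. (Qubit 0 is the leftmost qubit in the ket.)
-0.7766|011⟩ - 0.63|110⟩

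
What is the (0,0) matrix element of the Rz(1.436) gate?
(0.7531 - 0.6579i)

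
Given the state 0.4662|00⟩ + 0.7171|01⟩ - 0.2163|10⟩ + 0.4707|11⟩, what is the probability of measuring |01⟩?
0.5142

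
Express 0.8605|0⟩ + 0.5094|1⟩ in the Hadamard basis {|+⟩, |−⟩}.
0.9687|+⟩ + 0.2483|−⟩

With |ψ⟩ = α|0⟩ + β|1⟩, the Hadamard-basis coefficients are ⟨+|ψ⟩ = (α + β)/√2 and ⟨−|ψ⟩ = (α − β)/√2.
Here α = 0.8605, β = 0.5094: (α + β)/√2 = 0.9687, (α − β)/√2 = 0.2483.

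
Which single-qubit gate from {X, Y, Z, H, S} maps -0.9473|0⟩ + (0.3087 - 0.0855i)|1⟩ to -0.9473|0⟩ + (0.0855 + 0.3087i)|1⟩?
S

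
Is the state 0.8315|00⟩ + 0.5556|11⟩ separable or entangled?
Entangled

Writing the state as a|00⟩ + b|01⟩ + c|10⟩ + d|11⟩, it is a product state iff ad − bc = 0.
Here (a, b, c, d) = (0.8315, 0, 0, 0.5556): ad − bc = (0.8315)(0.5556) − (0)(0) = 0.462 ≠ 0, so the state is entangled.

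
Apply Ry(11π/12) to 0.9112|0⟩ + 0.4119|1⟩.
-0.2894|0⟩ + 0.9572|1⟩

Ry(11π/12) = [[cos(θ/2), −sin(θ/2)], [sin(θ/2), cos(θ/2)]]; θ = 11π/12, cos(θ/2) ≈ 0.130526, sin(θ/2) ≈ 0.991445.
With a = amp(|0⟩) = 0.9112 and b = amp(|1⟩) = 0.4119:
new amp(|0⟩) = (0.130526)·a + (-0.991445)·b = -0.2894
new amp(|1⟩) = (0.991445)·a + (0.130526)·b = 0.9572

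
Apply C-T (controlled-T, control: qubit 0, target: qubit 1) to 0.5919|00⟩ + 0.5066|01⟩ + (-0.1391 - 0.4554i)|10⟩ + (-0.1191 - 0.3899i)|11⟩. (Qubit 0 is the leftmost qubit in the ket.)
0.5919|00⟩ + 0.5066|01⟩ + (-0.1391 - 0.4554i)|10⟩ + (0.1915 - 0.3599i)|11⟩

C-T leaves the control-|0⟩ kets |00⟩, |01⟩ unchanged and applies T to qubit 1 on the control-|1⟩ pair (|10⟩, |11⟩).
T = [[1, 0], [0, (1/√2 + (1/√2)i)]].
With a = amp(|10⟩) = (-0.1391 - 0.4554i) and b = amp(|11⟩) = (-0.1191 - 0.3899i):
new amp(|10⟩) = (1)·a = (-0.1391 - 0.4554i)
new amp(|11⟩) = (1/√2 + (1/√2)i)·b = (0.1915 - 0.3599i)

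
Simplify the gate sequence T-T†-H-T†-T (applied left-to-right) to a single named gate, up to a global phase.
H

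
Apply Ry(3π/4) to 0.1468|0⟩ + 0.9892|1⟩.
-0.8577|0⟩ + 0.5142|1⟩

Ry(3π/4) = [[cos(θ/2), −sin(θ/2)], [sin(θ/2), cos(θ/2)]]; θ = 3π/4, cos(θ/2) ≈ 0.382683, sin(θ/2) ≈ 0.92388.
With a = amp(|0⟩) = 0.1468 and b = amp(|1⟩) = 0.9892:
new amp(|0⟩) = (0.382683)·a + (-0.92388)·b = -0.8577
new amp(|1⟩) = (0.92388)·a + (0.382683)·b = 0.5142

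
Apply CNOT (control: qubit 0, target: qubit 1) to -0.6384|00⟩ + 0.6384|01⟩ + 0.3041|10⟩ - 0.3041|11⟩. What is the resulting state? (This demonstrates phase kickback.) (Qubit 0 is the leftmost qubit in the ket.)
-0.6384|00⟩ + 0.6384|01⟩ - 0.3041|10⟩ + 0.3041|11⟩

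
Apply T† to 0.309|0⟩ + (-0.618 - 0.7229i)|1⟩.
0.309|0⟩ + (-0.9482 - 0.07418i)|1⟩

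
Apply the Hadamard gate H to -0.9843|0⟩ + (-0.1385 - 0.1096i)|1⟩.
(-0.7939 - 0.0775i)|0⟩ + (-0.5981 + 0.0775i)|1⟩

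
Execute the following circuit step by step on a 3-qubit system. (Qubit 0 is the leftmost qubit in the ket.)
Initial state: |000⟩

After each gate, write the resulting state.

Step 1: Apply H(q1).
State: 1/√2|000⟩ + 1/√2|010⟩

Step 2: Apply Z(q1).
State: 1/√2|000⟩ - 1/√2|010⟩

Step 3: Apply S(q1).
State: 1/√2|000⟩ - (1/√2)i|010⟩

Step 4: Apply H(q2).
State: 1/2|000⟩ + 1/2|001⟩ - (1/2)i|010⟩ - (1/2)i|011⟩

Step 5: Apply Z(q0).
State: 1/2|000⟩ + 1/2|001⟩ - (1/2)i|010⟩ - (1/2)i|011⟩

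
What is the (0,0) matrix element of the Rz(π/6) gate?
(0.9659 - 0.2588i)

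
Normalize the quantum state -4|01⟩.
-|01⟩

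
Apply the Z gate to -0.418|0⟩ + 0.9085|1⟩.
-0.418|0⟩ - 0.9085|1⟩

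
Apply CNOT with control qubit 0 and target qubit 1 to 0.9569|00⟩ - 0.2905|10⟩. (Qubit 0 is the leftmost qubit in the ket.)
0.9569|00⟩ - 0.2905|11⟩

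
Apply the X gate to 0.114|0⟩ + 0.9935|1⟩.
0.9935|0⟩ + 0.114|1⟩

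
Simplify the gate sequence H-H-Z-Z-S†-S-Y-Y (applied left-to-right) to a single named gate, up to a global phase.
I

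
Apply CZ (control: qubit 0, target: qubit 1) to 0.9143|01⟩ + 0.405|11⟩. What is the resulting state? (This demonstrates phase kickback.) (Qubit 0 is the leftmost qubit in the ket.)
0.9143|01⟩ - 0.405|11⟩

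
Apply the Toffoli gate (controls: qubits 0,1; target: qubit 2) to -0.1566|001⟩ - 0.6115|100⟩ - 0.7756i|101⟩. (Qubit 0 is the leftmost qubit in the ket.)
-0.1566|001⟩ - 0.6115|100⟩ - 0.7756i|101⟩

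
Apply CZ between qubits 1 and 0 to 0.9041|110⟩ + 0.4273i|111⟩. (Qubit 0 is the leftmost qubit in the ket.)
-0.9041|110⟩ - 0.4273i|111⟩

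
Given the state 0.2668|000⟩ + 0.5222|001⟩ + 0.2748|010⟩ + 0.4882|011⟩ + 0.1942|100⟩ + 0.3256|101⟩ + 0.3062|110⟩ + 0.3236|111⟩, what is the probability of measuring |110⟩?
0.09376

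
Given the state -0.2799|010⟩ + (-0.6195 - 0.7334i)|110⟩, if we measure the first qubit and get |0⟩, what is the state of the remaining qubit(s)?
-|10⟩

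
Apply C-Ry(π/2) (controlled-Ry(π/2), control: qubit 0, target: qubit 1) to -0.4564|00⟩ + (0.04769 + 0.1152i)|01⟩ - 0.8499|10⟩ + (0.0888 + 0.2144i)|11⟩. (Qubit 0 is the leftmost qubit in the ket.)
-0.4564|00⟩ + (0.04769 + 0.1152i)|01⟩ + (-0.6638 - 0.1516i)|10⟩ + (-0.5382 + 0.1516i)|11⟩

C-Ry(π/2) leaves the control-|0⟩ kets |00⟩, |01⟩ unchanged and applies Ry(π/2) to qubit 1 on the control-|1⟩ pair (|10⟩, |11⟩).
Ry(π/2) = [[cos(θ/2), −sin(θ/2)], [sin(θ/2), cos(θ/2)]]; θ = π/2, cos(θ/2) ≈ 0.707107, sin(θ/2) ≈ 0.707107.
With a = amp(|10⟩) = -0.8499 and b = amp(|11⟩) = (0.0888 + 0.2144i):
new amp(|10⟩) = (0.707107)·a + (-0.707107)·b = (-0.6638 - 0.1516i)
new amp(|11⟩) = (0.707107)·a + (0.707107)·b = (-0.5382 + 0.1516i)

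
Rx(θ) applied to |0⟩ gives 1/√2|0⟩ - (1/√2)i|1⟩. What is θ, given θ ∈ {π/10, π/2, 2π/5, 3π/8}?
π/2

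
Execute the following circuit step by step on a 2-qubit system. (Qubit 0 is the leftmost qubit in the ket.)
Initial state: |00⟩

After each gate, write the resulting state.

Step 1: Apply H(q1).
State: 1/√2|00⟩ + 1/√2|01⟩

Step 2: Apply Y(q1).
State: -(1/√2)i|00⟩ + (1/√2)i|01⟩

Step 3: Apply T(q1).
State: -(1/√2)i|00⟩ + (-1/2 + (1/2)i)|01⟩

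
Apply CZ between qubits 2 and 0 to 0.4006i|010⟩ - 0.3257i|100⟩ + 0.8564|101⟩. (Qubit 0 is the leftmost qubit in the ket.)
0.4006i|010⟩ - 0.3257i|100⟩ - 0.8564|101⟩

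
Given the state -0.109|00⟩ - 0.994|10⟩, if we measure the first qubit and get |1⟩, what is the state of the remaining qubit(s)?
-|0⟩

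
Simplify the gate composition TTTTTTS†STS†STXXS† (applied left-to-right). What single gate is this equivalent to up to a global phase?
S†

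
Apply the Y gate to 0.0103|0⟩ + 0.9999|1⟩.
-0.9999i|0⟩ + 0.0103i|1⟩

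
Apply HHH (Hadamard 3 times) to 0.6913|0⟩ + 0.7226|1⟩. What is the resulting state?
0.9998|0⟩ - 0.02213|1⟩

H² = I, so H^3 = H: a single Hadamard. With (a, b) = (0.6913, 0.7226), H gives ((a + b)/√2, (a − b)/√2) = (0.9998, -0.02213).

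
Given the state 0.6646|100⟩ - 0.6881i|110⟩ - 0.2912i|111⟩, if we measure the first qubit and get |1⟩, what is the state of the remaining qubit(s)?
0.6646|00⟩ - 0.6881i|10⟩ - 0.2912i|11⟩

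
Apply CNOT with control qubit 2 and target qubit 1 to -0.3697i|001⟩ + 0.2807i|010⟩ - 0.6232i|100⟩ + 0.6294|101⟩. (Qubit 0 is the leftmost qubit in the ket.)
0.2807i|010⟩ - 0.3697i|011⟩ - 0.6232i|100⟩ + 0.6294|111⟩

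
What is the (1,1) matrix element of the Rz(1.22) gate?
(0.8196 + 0.5729i)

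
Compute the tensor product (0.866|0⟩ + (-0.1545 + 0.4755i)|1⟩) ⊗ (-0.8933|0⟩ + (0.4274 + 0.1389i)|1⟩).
-0.7736|00⟩ + (0.3701 + 0.1203i)|01⟩ + (0.138 - 0.4248i)|10⟩ + (-0.1321 + 0.1818i)|11⟩

amp(|b₁b₂…⟩) = product of the factor amplitudes for bits b₁, b₂, …; only kets whose every factor amplitude is nonzero survive.
|00⟩: (0.866)(-0.8933) = -0.7736
|01⟩: (0.866)(0.4274 + 0.1389i) = (0.3701 + 0.1203i)
|10⟩: (-0.1545 + 0.4755i)(-0.8933) = (0.138 - 0.4248i)
|11⟩: (-0.1545 + 0.4755i)(0.4274 + 0.1389i) = (-0.1321 + 0.1818i)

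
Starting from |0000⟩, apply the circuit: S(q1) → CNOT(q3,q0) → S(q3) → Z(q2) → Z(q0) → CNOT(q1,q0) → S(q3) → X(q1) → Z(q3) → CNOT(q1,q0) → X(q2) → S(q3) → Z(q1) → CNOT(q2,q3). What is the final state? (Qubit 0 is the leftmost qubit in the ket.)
-|1111⟩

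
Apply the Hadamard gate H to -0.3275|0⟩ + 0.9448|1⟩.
0.4365|0⟩ - 0.8997|1⟩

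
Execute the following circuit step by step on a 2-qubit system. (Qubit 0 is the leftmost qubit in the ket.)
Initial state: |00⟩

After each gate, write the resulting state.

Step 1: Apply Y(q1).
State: i|01⟩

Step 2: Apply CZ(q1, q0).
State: i|01⟩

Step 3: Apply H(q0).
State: (1/√2)i|01⟩ + (1/√2)i|11⟩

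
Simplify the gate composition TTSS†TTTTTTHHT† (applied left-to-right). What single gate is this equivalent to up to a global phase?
T†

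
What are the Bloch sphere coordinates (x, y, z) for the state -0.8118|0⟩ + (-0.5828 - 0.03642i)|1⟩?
(0.9462, 0.05913, 0.318)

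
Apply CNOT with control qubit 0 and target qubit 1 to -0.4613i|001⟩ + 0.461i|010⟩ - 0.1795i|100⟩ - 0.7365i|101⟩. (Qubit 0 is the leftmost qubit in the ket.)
-0.4613i|001⟩ + 0.461i|010⟩ - 0.1795i|110⟩ - 0.7365i|111⟩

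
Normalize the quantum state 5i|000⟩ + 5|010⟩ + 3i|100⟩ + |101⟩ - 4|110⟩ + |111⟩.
0.5698i|000⟩ + 0.5698|010⟩ + 0.3419i|100⟩ + 0.114|101⟩ - 0.4558|110⟩ + 0.114|111⟩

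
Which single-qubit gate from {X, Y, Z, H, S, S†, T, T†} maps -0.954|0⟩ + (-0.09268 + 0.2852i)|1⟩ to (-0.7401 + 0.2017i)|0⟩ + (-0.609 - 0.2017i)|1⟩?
H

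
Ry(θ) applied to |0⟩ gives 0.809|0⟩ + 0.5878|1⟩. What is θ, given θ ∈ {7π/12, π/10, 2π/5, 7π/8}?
2π/5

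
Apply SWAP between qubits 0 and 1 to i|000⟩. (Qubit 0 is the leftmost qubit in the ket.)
i|000⟩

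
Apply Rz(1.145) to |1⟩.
(0.8405 + 0.5417i)|1⟩

Rz(1.145) = [[e^(−iθ/2), 0], [0, e^(iθ/2)]] with e^(±iθ/2) = cos(θ/2) ± i·sin(θ/2); θ = 1.145, cos(θ/2) ≈ 0.840549, sin(θ/2) ≈ 0.541735.
With a = amp(|0⟩) = 0 and b = amp(|1⟩) = 1:
new amp(|0⟩) = (0.840549 - 0.541735i)·a = 0
new amp(|1⟩) = (0.840549 + 0.541735i)·b = (0.8405 + 0.5417i)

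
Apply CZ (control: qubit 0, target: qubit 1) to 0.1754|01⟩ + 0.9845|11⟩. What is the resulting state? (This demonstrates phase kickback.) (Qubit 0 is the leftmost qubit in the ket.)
0.1754|01⟩ - 0.9845|11⟩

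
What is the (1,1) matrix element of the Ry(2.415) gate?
0.3554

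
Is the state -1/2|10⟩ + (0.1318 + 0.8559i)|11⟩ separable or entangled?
Separable

Writing the state as a|00⟩ + b|01⟩ + c|10⟩ + d|11⟩, it is a product state iff ad − bc = 0.
Here (a, b, c, d) = (0, 0, -1/2, (0.1318 + 0.8559i)): ad − bc = (0)(0.1318 + 0.8559i) − (0)(-1/2) = 0, so the state is separable.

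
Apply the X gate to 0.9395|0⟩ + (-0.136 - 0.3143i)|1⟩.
(-0.136 - 0.3143i)|0⟩ + 0.9395|1⟩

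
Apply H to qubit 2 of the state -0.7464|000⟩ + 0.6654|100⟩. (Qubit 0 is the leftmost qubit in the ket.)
-0.5278|000⟩ - 0.5278|001⟩ + 0.4705|100⟩ + 0.4705|101⟩

H on qubit 2 mixes each pair of kets that differ only in qubit 2: amplitudes (a, b) of (|…0…⟩, |…1…⟩) become ((a + b)/√2, (a − b)/√2). Kets absent from the input have amplitude 0.
(|000⟩, |001⟩): (a, b) = (-0.7464, 0) → (-0.5278, -0.5278)
(|100⟩, |101⟩): (a, b) = (0.6654, 0) → (0.4705, 0.4705)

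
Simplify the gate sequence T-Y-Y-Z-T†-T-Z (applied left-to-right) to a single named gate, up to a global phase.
T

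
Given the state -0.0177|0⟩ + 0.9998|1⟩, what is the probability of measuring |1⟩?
0.9996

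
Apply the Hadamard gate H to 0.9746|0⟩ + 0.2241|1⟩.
0.8476|0⟩ + 0.5307|1⟩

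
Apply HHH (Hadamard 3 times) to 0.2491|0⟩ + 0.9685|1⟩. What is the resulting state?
0.861|0⟩ - 0.5087|1⟩

H² = I, so H^3 = H: a single Hadamard. With (a, b) = (0.2491, 0.9685), H gives ((a + b)/√2, (a − b)/√2) = (0.861, -0.5087).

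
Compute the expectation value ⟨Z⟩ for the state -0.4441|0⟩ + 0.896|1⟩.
-0.6056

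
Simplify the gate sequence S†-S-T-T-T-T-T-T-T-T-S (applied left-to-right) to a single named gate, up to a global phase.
S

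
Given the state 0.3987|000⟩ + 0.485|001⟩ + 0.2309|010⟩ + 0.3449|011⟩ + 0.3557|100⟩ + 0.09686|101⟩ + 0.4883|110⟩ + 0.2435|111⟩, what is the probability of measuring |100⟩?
0.1265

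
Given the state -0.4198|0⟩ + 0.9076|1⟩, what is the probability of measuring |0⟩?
0.1762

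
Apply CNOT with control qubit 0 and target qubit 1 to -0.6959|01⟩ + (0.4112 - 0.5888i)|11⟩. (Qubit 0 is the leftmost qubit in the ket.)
-0.6959|01⟩ + (0.4112 - 0.5888i)|10⟩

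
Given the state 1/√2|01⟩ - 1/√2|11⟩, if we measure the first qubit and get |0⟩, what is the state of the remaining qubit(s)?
|1⟩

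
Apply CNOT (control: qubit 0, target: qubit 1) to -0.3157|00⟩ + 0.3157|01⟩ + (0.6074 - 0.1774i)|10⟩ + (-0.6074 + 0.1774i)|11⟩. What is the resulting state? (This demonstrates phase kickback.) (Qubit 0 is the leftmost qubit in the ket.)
-0.3157|00⟩ + 0.3157|01⟩ + (-0.6074 + 0.1774i)|10⟩ + (0.6074 - 0.1774i)|11⟩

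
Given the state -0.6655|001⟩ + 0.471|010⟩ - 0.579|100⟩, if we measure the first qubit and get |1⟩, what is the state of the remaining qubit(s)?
-|00⟩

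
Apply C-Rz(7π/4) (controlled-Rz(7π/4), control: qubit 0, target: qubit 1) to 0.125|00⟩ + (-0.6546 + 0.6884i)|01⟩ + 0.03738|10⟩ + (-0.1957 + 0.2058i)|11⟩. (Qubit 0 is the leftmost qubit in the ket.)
0.125|00⟩ + (-0.6546 + 0.6884i)|01⟩ + (-0.03453 - 0.0143i)|10⟩ + (0.102 - 0.265i)|11⟩

C-Rz(7π/4) leaves the control-|0⟩ kets |00⟩, |01⟩ unchanged and applies Rz(7π/4) to qubit 1 on the control-|1⟩ pair (|10⟩, |11⟩).
Rz(7π/4) = [[e^(−iθ/2), 0], [0, e^(iθ/2)]] with e^(±iθ/2) = cos(θ/2) ± i·sin(θ/2); θ = 7π/4, cos(θ/2) ≈ -0.92388, sin(θ/2) ≈ 0.382683.
With a = amp(|10⟩) = 0.03738 and b = amp(|11⟩) = (-0.1957 + 0.2058i):
new amp(|10⟩) = (-0.92388 - 0.382683i)·a = (-0.03453 - 0.0143i)
new amp(|11⟩) = (-0.92388 + 0.382683i)·b = (0.102 - 0.265i)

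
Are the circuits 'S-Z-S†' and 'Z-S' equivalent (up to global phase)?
No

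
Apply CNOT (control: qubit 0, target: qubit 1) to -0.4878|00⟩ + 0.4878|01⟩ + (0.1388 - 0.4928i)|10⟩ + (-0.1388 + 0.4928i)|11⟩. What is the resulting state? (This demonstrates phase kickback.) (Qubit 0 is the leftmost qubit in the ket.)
-0.4878|00⟩ + 0.4878|01⟩ + (-0.1388 + 0.4928i)|10⟩ + (0.1388 - 0.4928i)|11⟩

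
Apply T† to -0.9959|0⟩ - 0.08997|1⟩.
-0.9959|0⟩ + (-0.06362 + 0.06362i)|1⟩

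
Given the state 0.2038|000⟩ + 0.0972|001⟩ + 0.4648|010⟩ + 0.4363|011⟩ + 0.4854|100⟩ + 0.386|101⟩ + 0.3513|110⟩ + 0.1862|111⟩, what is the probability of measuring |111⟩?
0.03467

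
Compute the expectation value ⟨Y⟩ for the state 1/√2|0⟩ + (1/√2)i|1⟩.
1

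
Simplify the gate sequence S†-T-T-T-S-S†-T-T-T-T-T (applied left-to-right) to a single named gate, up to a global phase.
S†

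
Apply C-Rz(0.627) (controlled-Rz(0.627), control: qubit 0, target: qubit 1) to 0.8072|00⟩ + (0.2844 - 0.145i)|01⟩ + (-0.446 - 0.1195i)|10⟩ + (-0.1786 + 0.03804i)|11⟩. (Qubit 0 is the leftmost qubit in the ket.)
0.8072|00⟩ + (0.2844 - 0.145i)|01⟩ + (-0.4611 + 0.02387i)|10⟩ + (-0.1816 - 0.01889i)|11⟩

C-Rz(0.627) leaves the control-|0⟩ kets |00⟩, |01⟩ unchanged and applies Rz(0.627) to qubit 1 on the control-|1⟩ pair (|10⟩, |11⟩).
Rz(0.627) = [[e^(−iθ/2), 0], [0, e^(iθ/2)]] with e^(±iθ/2) = cos(θ/2) ± i·sin(θ/2); θ = 0.627, cos(θ/2) ≈ 0.95126, sin(θ/2) ≈ 0.30839.
With a = amp(|10⟩) = (-0.446 - 0.1195i) and b = amp(|11⟩) = (-0.1786 + 0.03804i):
new amp(|10⟩) = (0.95126 - 0.30839i)·a = (-0.4611 + 0.02387i)
new amp(|11⟩) = (0.95126 + 0.30839i)·b = (-0.1816 - 0.01889i)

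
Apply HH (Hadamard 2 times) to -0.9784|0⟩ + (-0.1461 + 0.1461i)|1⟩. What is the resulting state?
-0.9784|0⟩ + (-0.1461 + 0.1461i)|1⟩

H² = I, so an even number of Hadamards cancels: H^2 = I and the state is unchanged.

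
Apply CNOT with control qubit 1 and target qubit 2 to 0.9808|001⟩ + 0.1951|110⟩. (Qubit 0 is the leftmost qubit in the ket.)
0.9808|001⟩ + 0.1951|111⟩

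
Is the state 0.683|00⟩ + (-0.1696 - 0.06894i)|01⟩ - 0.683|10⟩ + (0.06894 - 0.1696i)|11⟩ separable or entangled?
Entangled

Writing the state as a|00⟩ + b|01⟩ + c|10⟩ + d|11⟩, it is a product state iff ad − bc = 0.
Here (a, b, c, d) = (0.683, (-0.1696 - 0.06894i), -0.683, (0.06894 - 0.1696i)): ad − bc = (0.683)(0.06894 - 0.1696i) − (-0.1696 - 0.06894i)(-0.683) = (-0.06875 - 0.1629i) ≠ 0, so the state is entangled.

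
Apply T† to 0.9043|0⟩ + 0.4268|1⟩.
0.9043|0⟩ + (0.3018 - 0.3018i)|1⟩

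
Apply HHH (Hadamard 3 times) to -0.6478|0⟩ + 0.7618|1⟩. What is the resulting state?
0.08061|0⟩ - 0.9967|1⟩

H² = I, so H^3 = H: a single Hadamard. With (a, b) = (-0.6478, 0.7618), H gives ((a + b)/√2, (a − b)/√2) = (0.08061, -0.9967).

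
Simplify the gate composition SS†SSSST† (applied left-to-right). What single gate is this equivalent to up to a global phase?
T†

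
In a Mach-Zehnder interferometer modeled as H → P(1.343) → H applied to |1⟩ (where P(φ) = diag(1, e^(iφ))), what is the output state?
(0.3871 - 0.4871i)|0⟩ + (0.6129 + 0.4871i)|1⟩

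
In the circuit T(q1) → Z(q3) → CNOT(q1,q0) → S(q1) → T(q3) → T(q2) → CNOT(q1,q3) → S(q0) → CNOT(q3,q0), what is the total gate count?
9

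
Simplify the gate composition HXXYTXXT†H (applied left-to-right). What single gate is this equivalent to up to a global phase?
Y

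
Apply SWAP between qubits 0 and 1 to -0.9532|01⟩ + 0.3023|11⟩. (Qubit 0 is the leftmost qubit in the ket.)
-0.9532|10⟩ + 0.3023|11⟩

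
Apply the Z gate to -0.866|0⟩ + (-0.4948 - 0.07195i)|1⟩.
-0.866|0⟩ + (0.4948 + 0.07195i)|1⟩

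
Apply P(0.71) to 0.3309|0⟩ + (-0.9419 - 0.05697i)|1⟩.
0.3309|0⟩ + (-0.6772 - 0.6572i)|1⟩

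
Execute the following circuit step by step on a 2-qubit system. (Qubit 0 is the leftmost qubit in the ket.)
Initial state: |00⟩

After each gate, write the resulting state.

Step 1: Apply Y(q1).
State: i|01⟩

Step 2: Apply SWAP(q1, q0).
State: i|10⟩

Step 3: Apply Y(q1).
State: -|11⟩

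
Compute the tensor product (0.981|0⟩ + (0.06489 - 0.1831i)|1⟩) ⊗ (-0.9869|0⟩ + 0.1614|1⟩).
-0.9681|00⟩ + 0.1583|01⟩ + (-0.06404 + 0.1807i)|10⟩ + (0.01047 - 0.02955i)|11⟩

amp(|b₁b₂…⟩) = product of the factor amplitudes for bits b₁, b₂, …; only kets whose every factor amplitude is nonzero survive.
|00⟩: (0.981)(-0.9869) = -0.9681
|01⟩: (0.981)(0.1614) = 0.1583
|10⟩: (0.06489 - 0.1831i)(-0.9869) = (-0.06404 + 0.1807i)
|11⟩: (0.06489 - 0.1831i)(0.1614) = (0.01047 - 0.02955i)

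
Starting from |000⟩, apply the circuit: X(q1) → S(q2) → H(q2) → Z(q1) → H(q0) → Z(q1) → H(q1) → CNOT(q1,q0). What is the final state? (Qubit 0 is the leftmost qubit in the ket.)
1/√8|000⟩ + 1/√8|001⟩ - 1/√8|010⟩ - 1/√8|011⟩ + 1/√8|100⟩ + 1/√8|101⟩ - 1/√8|110⟩ - 1/√8|111⟩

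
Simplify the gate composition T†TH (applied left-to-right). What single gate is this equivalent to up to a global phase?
H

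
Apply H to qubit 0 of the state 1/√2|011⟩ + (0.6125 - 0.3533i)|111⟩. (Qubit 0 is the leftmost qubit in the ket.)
(0.9331 - 0.2498i)|011⟩ + (0.0669 + 0.2498i)|111⟩

H on qubit 0 mixes each pair of kets that differ only in qubit 0: amplitudes (a, b) of (|…0…⟩, |…1…⟩) become ((a + b)/√2, (a − b)/√2). Kets absent from the input have amplitude 0.
(|011⟩, |111⟩): (a, b) = (1/√2, (0.6125 - 0.3533i)) → ((0.9331 - 0.2498i), (0.0669 + 0.2498i))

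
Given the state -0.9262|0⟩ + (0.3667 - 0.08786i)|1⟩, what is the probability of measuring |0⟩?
0.8578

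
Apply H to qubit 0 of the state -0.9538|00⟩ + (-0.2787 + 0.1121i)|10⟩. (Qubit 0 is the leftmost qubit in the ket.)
(-0.8715 + 0.07927i)|00⟩ + (-0.4774 - 0.07927i)|10⟩

H on qubit 0 mixes each pair of kets that differ only in qubit 0: amplitudes (a, b) of (|…0…⟩, |…1…⟩) become ((a + b)/√2, (a − b)/√2). Kets absent from the input have amplitude 0.
(|00⟩, |10⟩): (a, b) = (-0.9538, (-0.2787 + 0.1121i)) → ((-0.8715 + 0.07927i), (-0.4774 - 0.07927i))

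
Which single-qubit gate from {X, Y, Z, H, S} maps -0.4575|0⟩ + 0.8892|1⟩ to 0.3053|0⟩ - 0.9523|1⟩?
H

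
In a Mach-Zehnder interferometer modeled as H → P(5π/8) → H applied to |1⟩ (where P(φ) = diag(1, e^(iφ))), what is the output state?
(0.6913 - 0.4619i)|0⟩ + (0.3087 + 0.4619i)|1⟩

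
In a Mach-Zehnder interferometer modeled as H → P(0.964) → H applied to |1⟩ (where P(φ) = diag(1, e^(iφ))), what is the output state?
(0.2149 - 0.4107i)|0⟩ + (0.7851 + 0.4107i)|1⟩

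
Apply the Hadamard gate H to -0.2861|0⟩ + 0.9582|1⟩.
0.4752|0⟩ - 0.8799|1⟩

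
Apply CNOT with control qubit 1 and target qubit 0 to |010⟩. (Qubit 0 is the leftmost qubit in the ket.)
|110⟩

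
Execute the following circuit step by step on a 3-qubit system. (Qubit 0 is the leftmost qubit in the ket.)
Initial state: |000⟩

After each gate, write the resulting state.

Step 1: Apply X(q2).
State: |001⟩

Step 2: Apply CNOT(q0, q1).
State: |001⟩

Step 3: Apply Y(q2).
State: -i|000⟩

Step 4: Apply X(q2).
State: -i|001⟩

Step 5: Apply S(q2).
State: |001⟩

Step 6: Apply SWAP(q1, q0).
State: |001⟩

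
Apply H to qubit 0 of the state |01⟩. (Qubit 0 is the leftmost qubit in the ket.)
1/√2|01⟩ + 1/√2|11⟩

H on qubit 0 mixes each pair of kets that differ only in qubit 0: amplitudes (a, b) of (|…0…⟩, |…1…⟩) become ((a + b)/√2, (a − b)/√2). Kets absent from the input have amplitude 0.
(|01⟩, |11⟩): (a, b) = (1, 0) → (1/√2, 1/√2)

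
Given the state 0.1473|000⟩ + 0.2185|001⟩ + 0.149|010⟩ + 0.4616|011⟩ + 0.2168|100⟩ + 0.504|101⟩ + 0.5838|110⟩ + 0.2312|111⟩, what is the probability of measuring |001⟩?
0.04774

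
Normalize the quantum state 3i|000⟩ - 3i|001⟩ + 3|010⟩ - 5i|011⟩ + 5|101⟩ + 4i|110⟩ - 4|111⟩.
0.2873i|000⟩ - 0.2873i|001⟩ + 0.2873|010⟩ - 0.4789i|011⟩ + 0.4789|101⟩ + 0.3831i|110⟩ - 0.3831|111⟩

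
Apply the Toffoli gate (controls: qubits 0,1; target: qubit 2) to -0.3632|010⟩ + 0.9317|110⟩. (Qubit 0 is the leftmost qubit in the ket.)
-0.3632|010⟩ + 0.9317|111⟩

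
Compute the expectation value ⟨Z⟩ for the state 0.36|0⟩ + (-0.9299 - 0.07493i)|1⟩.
-0.7407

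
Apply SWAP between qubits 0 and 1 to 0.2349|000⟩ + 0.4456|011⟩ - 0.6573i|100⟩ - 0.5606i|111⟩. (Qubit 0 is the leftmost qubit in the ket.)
0.2349|000⟩ - 0.6573i|010⟩ + 0.4456|101⟩ - 0.5606i|111⟩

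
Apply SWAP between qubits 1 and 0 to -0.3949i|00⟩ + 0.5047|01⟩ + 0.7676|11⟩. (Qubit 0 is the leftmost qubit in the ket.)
-0.3949i|00⟩ + 0.5047|10⟩ + 0.7676|11⟩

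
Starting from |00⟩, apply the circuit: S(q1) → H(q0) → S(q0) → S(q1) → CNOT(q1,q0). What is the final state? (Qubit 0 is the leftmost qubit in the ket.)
1/√2|00⟩ + (1/√2)i|10⟩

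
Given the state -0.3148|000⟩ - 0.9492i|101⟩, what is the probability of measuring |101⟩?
0.901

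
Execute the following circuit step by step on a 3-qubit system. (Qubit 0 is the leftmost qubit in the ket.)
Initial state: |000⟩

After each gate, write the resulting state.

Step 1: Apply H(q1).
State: 1/√2|000⟩ + 1/√2|010⟩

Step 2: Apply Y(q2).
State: (1/√2)i|001⟩ + (1/√2)i|011⟩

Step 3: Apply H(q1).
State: i|001⟩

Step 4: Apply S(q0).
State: i|001⟩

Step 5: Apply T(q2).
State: (-1/√2 + (1/√2)i)|001⟩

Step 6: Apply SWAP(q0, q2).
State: (-1/√2 + (1/√2)i)|100⟩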